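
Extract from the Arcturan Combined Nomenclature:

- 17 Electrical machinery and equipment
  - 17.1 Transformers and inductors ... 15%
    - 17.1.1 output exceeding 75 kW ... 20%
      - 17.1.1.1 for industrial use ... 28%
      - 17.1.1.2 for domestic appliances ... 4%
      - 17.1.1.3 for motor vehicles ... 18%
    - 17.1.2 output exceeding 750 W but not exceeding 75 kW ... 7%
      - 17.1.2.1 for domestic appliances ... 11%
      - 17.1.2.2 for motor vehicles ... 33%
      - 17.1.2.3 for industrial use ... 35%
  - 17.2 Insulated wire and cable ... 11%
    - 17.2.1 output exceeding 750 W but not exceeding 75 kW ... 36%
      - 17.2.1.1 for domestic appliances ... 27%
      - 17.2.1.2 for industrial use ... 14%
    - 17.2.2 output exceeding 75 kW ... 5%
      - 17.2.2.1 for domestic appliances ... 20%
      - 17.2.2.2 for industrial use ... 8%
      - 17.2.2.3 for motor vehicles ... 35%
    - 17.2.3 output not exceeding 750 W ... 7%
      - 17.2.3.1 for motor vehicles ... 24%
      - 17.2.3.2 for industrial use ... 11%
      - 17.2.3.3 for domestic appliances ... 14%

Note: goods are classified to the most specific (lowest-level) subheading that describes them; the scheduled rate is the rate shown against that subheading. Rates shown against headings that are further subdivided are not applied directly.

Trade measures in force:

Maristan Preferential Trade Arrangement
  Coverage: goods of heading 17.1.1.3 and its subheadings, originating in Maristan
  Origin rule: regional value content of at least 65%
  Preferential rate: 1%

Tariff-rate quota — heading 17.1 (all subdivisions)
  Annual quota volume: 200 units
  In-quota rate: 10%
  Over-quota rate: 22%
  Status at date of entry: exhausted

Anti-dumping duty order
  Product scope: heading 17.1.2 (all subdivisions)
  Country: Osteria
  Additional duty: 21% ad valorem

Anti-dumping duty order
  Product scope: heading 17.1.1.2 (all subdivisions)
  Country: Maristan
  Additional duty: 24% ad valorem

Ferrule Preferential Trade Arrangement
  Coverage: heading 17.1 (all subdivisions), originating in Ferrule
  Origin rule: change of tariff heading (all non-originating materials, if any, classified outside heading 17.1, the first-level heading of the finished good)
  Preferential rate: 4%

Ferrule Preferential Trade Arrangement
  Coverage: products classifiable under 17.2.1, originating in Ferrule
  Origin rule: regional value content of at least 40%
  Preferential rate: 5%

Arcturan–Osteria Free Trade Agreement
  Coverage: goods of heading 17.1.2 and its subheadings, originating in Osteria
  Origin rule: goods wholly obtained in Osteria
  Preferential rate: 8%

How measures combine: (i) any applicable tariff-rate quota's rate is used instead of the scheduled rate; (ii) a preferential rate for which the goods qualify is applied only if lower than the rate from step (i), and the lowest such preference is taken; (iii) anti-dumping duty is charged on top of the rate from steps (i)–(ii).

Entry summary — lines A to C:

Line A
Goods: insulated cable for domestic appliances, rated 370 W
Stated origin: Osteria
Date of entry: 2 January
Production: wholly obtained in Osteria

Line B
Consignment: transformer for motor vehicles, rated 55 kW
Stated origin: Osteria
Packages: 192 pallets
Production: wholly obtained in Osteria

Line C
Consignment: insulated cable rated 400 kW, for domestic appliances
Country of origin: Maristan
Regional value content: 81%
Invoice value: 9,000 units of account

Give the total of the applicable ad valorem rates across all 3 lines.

63%

Line A: insulated cable → 17.2; rated 370 W → 17.2.3; for domestic appliances → 17.2.3.3. Scheduled 14%. Osteria agreement on 17.1.2: 17.2.3.3 not covered. → 14%.
Line B: transformer → 17.1; rated 55 kW → 17.1.2; for motor vehicles → 17.1.2.2. Scheduled 33%. quota on 17.1 exhausted → over-quota 22%; Osteria agreement on 17.1.2: wholly obtained → 8% available; preferential 8%; anti-dumping (Osteria, 17.1.2): +21%; total 8% + 21% = 29%. → 29%.
Line C: insulated cable → 17.2; rated 400 kW → 17.2.2; for domestic appliances → 17.2.2.1. Scheduled 20%. Maristan agreement on 17.1.1.3: 17.2.2.1 not covered. → 20%.
Sum: 14% + 29% + 20% = 63%.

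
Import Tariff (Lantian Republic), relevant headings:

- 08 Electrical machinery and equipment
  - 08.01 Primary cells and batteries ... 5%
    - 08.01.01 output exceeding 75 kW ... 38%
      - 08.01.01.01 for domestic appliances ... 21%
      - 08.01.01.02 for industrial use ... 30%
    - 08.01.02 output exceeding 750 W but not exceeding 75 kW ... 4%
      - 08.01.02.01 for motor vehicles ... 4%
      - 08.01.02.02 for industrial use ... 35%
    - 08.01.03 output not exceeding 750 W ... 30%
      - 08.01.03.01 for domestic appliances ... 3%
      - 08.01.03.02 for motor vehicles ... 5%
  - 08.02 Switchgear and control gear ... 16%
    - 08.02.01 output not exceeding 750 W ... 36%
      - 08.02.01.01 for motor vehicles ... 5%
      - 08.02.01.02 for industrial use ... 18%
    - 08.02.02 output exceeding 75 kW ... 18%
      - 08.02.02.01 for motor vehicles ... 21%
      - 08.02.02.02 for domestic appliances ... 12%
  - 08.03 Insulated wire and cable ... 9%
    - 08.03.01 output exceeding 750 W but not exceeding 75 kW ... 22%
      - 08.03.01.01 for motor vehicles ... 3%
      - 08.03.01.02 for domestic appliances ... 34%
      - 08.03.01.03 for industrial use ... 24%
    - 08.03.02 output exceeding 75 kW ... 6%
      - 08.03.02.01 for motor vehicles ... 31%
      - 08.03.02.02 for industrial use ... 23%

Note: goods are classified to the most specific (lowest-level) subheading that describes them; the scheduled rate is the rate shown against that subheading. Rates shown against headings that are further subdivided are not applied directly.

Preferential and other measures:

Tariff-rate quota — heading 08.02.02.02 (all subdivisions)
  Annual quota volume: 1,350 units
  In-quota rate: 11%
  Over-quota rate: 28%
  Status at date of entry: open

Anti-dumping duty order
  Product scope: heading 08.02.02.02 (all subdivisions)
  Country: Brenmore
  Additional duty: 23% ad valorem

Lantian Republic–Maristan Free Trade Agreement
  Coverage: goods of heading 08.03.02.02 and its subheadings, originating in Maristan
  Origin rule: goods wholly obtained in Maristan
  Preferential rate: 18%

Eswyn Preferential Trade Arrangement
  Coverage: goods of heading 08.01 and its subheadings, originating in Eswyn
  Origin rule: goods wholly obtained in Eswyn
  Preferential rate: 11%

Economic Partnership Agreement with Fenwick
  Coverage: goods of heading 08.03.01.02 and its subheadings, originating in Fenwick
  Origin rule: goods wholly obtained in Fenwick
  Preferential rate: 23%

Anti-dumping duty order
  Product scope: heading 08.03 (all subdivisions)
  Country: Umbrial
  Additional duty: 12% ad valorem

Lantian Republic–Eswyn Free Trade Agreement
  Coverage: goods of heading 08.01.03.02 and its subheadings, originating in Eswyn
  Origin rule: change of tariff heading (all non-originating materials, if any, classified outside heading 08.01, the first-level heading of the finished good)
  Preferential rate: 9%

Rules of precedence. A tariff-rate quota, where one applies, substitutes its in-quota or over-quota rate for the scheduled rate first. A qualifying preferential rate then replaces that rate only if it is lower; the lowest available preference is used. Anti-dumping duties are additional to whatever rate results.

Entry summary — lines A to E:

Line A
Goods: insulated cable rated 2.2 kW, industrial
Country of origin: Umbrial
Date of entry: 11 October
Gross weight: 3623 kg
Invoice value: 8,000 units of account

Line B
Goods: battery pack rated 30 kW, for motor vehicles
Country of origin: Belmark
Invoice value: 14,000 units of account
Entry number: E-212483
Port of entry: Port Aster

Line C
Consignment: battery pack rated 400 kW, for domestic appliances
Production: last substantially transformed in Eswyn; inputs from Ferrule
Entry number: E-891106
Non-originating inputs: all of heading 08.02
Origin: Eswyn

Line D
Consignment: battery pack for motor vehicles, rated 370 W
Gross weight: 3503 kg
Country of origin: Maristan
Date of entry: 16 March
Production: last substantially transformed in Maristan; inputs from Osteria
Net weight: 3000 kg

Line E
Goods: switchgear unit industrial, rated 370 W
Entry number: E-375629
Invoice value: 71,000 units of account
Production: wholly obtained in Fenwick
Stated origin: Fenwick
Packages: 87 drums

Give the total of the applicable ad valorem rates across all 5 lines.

84%

Line A: insulated cable → 08.03; rated 2.2 kW → 08.03.01; industrial → 08.03.01.03. Scheduled 24%. anti-dumping (Umbrial, 08.03): +12%; total 24% + 12% = 36%. → 36%.
Line B: battery pack → 08.01; rated 30 kW → 08.01.02; for motor vehicles → 08.01.02.01. Scheduled 4%. No special measure applies. → 4%.
Line C: battery pack → 08.01; rated 400 kW → 08.01.01; for domestic appliances → 08.01.01.01. Scheduled 21%. Eswyn agreement on 08.01: not wholly obtained; Eswyn agreement on 08.01.03.02: 08.01.01.01 not covered. → 21%.
Line D: battery pack → 08.01; rated 370 W → 08.01.03; for motor vehicles → 08.01.03.02. Scheduled 5%. Maristan agreement on 08.03.02.02: 08.01.03.02 not covered. → 5%.
Line E: switchgear unit → 08.02; rated 370 W → 08.02.01; industrial → 08.02.01.02. Scheduled 18%. Fenwick agreement on 08.03.01.02: 08.02.01.02 not covered. → 18%.
Sum: 36% + 4% + 21% + 5% + 18% = 84%.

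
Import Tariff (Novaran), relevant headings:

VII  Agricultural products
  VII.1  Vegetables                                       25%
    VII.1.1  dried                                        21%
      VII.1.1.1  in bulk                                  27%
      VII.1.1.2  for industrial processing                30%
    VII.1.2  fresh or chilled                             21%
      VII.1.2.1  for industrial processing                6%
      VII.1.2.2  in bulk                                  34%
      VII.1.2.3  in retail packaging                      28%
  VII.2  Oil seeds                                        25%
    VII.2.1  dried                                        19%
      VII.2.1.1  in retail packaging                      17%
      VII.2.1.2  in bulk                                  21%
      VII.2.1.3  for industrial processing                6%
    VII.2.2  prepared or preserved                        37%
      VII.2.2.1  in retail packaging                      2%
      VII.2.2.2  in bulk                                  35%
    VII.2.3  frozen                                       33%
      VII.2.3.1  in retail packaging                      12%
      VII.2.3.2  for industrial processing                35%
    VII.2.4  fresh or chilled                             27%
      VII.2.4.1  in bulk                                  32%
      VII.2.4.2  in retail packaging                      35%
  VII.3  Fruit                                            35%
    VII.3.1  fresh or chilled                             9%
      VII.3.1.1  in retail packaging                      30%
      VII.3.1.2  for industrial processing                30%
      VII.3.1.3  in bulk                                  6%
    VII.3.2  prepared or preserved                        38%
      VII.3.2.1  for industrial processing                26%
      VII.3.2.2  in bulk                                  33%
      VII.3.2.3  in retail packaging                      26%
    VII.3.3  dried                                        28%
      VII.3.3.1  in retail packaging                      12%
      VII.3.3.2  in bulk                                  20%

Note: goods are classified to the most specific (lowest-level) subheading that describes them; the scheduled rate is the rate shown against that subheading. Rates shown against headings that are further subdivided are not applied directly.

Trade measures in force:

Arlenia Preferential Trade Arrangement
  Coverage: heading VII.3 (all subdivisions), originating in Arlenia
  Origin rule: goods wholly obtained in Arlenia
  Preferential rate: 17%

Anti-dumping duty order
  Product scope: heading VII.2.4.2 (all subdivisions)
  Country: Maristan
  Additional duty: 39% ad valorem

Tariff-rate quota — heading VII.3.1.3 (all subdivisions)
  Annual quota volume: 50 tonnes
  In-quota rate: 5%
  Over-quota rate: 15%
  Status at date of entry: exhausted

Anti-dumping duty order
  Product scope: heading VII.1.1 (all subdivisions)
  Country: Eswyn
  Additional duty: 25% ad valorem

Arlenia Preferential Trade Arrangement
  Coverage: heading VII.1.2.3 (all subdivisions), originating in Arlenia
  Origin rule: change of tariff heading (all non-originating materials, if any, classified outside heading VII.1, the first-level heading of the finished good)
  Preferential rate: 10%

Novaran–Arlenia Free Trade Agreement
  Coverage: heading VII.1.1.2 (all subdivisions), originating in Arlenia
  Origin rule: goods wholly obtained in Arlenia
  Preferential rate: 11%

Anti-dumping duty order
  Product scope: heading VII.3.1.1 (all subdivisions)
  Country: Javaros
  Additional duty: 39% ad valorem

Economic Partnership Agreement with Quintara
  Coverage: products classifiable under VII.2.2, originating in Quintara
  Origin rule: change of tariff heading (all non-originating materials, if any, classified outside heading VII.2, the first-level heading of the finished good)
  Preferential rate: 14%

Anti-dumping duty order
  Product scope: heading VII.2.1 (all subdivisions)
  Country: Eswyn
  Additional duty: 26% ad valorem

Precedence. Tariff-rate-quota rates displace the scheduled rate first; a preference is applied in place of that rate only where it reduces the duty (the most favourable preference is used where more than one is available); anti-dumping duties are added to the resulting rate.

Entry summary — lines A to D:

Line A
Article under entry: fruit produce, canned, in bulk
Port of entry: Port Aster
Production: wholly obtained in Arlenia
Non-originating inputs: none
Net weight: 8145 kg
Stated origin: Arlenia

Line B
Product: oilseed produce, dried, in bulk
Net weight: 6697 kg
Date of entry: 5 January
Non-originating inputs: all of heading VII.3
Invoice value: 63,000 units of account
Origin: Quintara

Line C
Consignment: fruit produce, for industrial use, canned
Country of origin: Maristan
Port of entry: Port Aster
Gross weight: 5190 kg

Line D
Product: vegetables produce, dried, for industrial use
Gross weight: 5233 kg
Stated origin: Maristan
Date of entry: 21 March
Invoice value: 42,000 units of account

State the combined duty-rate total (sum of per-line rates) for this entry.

94%

Line A: fruit → VII.3; canned → VII.3.2; in bulk → VII.3.2.2. Scheduled 33%. Arlenia agreement on VII.3: wholly obtained → 17% available; Arlenia agreement on VII.1.2.3: VII.3.2.2 not covered; Arlenia agreement on VII.1.1.2: VII.3.2.2 not covered; preferential 17%. → 17%.
Line B: oilseed → VII.2; dried → VII.2.1; in bulk → VII.2.1.2. Scheduled 21%. Quintara agreement on VII.2.2: VII.2.1.2 not covered. → 21%.
Line C: fruit → VII.3; canned → VII.3.2; for industrial use → VII.3.2.1. Scheduled 26%. No special measure applies. → 26%.
Line D: vegetables → VII.1; dried → VII.1.1; for industrial use → VII.1.1.2. Scheduled 30%. No special measure applies. → 30%.
Sum: 17% + 21% + 26% + 30% = 94%.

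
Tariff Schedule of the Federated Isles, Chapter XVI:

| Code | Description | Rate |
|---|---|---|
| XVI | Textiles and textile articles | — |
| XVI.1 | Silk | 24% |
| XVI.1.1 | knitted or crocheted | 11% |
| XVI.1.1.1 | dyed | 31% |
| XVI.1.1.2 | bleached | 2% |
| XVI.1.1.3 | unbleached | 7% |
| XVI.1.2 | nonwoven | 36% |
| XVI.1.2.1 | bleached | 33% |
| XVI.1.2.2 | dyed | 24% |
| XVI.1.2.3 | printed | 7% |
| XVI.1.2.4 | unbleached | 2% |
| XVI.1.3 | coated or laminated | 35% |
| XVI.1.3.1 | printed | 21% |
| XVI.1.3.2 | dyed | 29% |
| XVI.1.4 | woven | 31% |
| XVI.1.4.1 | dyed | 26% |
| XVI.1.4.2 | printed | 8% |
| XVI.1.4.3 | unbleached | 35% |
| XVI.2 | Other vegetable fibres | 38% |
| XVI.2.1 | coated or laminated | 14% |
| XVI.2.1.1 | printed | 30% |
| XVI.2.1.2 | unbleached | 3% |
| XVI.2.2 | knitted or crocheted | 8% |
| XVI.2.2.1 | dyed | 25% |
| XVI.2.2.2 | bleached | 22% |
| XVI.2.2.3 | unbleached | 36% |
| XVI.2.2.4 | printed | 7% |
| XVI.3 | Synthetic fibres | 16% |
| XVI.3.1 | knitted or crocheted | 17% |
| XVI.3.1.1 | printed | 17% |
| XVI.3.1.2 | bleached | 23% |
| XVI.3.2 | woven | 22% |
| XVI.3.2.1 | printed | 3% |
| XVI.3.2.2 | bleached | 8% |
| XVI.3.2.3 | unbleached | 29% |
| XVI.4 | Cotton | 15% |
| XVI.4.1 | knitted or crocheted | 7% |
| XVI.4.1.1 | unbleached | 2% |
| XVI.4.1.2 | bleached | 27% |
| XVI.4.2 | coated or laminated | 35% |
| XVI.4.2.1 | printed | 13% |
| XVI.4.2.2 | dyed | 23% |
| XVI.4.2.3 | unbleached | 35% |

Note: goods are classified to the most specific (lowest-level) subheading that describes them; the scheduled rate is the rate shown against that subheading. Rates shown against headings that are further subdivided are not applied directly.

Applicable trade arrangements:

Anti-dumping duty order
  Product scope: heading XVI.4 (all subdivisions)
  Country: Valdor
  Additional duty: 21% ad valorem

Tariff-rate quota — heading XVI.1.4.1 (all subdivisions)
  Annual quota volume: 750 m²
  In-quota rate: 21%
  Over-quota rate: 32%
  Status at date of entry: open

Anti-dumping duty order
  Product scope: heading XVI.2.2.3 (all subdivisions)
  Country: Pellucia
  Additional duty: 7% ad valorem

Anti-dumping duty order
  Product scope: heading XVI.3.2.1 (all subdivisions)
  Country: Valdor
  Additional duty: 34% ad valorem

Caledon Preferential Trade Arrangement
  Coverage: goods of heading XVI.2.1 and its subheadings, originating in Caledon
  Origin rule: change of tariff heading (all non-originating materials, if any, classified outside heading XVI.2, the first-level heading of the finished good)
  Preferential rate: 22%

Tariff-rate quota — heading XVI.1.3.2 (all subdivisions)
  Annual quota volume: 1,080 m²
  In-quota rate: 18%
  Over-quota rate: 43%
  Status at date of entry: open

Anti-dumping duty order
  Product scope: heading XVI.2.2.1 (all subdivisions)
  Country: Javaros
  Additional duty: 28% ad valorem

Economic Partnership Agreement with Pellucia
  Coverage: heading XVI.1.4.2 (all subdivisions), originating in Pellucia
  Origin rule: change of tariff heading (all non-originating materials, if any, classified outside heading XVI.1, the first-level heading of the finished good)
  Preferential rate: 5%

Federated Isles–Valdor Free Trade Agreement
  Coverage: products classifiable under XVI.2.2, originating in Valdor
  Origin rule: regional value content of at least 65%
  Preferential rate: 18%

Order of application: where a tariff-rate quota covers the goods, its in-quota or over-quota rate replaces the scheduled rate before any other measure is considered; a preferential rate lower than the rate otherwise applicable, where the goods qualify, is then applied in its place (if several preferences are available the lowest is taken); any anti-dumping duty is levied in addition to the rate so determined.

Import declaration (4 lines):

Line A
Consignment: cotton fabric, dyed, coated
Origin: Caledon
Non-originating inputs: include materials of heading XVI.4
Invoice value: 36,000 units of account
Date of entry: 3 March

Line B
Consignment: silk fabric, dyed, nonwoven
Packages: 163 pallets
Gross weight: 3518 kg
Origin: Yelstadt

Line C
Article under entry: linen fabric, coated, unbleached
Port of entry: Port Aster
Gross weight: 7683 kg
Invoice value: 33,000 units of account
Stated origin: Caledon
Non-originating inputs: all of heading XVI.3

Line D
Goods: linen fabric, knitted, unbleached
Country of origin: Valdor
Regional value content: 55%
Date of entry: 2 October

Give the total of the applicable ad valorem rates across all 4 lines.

86%

Line A: cotton → XVI.4; coated → XVI.4.2; dyed → XVI.4.2.2. Scheduled 23%. Caledon agreement on XVI.2.1: XVI.4.2.2 not covered. → 23%.
Line B: silk → XVI.1; nonwoven → XVI.1.2; dyed → XVI.1.2.2. Scheduled 24%. No special measure applies. → 24%.
Line C: linen → XVI.2; coated → XVI.2.1; unbleached → XVI.2.1.2. Scheduled 3%. Caledon agreement on XVI.2.1: CTH met → 22% available; preference 22% not lower than 3% → no reduction. → 3%.
Line D: linen → XVI.2; knitted → XVI.2.2; unbleached → XVI.2.2.3. Scheduled 36%. Valdor agreement on XVI.2.2: RVC < 65%. → 36%.
Sum: 23% + 24% + 3% + 36% = 86%.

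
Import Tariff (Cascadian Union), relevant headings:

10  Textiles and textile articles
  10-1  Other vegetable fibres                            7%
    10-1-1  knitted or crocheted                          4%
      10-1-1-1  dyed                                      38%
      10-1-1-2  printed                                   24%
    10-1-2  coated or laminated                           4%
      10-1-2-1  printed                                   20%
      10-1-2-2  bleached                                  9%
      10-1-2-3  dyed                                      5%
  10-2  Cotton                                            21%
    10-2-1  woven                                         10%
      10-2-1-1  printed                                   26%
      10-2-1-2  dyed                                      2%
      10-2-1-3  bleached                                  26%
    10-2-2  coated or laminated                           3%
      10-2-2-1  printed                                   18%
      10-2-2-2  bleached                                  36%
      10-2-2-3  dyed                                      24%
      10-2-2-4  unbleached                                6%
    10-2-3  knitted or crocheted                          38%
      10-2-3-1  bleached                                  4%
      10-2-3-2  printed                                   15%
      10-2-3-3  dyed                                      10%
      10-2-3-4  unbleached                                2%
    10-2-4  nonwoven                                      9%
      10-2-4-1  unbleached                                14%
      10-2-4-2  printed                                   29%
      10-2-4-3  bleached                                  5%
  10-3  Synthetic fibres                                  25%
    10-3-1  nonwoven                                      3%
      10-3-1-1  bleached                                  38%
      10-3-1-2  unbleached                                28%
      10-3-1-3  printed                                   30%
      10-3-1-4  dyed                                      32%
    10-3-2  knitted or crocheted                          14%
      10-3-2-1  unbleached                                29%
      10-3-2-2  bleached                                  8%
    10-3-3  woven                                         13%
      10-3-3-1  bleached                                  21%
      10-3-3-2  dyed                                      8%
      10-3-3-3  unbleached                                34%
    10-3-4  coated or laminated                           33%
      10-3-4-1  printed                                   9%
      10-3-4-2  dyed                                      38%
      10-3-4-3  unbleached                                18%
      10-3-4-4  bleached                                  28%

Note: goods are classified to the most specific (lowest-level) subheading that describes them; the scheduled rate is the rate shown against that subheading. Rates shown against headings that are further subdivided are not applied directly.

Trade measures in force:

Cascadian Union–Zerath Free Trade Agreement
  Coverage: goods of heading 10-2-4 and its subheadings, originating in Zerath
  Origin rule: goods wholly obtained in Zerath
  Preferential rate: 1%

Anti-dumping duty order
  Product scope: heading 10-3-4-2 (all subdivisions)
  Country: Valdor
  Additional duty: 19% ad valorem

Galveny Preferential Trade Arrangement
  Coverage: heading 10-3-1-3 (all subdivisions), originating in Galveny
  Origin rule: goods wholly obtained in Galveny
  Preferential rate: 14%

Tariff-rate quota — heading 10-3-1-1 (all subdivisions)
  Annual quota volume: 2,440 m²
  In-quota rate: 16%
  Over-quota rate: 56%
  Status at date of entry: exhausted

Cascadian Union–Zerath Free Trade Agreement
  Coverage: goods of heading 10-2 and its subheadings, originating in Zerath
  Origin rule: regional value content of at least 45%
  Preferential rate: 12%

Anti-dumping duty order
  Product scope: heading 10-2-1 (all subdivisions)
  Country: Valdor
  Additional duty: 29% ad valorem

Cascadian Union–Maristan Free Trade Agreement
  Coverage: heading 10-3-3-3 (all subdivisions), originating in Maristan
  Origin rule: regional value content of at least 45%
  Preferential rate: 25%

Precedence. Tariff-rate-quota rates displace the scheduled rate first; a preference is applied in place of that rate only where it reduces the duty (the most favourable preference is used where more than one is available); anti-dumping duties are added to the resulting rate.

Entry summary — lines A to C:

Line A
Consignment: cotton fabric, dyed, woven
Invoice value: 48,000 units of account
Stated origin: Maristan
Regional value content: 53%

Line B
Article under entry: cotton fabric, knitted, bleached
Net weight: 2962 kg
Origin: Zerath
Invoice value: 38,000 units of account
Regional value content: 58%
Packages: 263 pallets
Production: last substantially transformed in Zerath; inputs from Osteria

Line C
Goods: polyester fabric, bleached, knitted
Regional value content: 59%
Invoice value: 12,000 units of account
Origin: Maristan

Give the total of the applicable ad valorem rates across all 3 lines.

14%

Line A: cotton → 10-2; woven → 10-2-1; dyed → 10-2-1-2. Scheduled 2%. Maristan agreement on 10-3-3-3: 10-2-1-2 not covered. → 2%.
Line B: cotton → 10-2; knitted → 10-2-3; bleached → 10-2-3-1. Scheduled 4%. Zerath agreement on 10-2-4: 10-2-3-1 not covered; Zerath agreement on 10-2: RVC ≥ 45% → 12% available; preference 12% not lower than 4% → no reduction. → 4%.
Line C: polyester → 10-3; knitted → 10-3-2; bleached → 10-3-2-2. Scheduled 8%. Maristan agreement on 10-3-3-3: 10-3-2-2 not covered. → 8%.
Sum: 2% + 4% + 8% = 14%.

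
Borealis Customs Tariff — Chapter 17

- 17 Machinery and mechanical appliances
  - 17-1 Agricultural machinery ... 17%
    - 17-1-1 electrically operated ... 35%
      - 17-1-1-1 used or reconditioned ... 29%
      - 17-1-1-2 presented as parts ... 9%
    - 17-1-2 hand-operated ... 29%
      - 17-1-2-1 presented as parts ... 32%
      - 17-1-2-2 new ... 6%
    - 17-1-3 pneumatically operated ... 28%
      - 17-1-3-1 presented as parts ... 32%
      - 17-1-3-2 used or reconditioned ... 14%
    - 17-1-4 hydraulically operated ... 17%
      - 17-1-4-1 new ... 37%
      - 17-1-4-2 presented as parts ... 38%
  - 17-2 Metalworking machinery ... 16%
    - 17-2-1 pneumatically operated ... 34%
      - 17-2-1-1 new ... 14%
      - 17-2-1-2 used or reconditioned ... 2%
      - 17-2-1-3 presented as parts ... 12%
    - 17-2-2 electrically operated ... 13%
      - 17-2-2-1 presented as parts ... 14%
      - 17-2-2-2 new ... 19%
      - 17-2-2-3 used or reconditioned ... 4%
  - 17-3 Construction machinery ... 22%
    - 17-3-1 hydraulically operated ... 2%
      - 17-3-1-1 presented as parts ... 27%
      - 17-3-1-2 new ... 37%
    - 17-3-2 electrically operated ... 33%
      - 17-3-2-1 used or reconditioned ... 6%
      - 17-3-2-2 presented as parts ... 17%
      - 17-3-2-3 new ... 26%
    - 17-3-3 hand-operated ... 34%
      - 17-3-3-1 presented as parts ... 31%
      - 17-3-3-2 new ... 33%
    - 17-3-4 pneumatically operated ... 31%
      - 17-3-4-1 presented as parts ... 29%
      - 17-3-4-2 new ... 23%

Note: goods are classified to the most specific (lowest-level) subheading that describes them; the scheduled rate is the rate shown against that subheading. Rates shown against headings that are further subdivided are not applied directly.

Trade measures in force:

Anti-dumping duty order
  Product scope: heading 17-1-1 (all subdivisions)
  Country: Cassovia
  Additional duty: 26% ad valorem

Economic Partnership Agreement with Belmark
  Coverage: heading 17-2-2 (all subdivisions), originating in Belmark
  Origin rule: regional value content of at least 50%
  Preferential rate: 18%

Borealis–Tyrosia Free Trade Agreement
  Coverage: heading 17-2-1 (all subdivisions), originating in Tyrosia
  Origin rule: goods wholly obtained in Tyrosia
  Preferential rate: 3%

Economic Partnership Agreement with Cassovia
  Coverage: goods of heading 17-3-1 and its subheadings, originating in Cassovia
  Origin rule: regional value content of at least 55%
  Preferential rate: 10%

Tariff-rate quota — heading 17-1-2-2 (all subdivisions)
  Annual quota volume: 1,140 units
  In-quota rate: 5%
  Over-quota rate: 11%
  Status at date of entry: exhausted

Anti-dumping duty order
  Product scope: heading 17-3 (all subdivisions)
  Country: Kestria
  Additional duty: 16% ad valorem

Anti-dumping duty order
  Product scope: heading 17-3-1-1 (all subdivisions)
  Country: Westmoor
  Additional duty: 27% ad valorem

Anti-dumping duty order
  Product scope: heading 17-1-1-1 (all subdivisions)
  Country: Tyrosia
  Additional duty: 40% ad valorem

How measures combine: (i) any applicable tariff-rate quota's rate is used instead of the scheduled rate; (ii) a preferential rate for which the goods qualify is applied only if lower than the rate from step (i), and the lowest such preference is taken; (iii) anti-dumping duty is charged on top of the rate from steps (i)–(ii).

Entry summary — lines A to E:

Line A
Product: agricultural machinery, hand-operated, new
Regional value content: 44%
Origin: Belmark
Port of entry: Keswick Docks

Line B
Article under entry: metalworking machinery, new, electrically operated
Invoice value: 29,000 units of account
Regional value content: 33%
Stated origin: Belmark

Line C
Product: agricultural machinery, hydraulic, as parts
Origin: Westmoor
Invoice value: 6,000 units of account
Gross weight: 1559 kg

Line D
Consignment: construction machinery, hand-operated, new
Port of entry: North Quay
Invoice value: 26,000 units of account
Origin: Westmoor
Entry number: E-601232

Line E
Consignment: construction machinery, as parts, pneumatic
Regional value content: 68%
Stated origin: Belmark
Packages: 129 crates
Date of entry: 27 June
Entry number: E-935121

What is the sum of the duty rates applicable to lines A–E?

130%

Line A: agricultural → 17-1; hand-operated → 17-1-2; new → 17-1-2-2. Scheduled 6%. quota on 17-1-2-2 exhausted → over-quota 11%; Belmark agreement on 17-2-2: 17-1-2-2 not covered. → 11%.
Line B: metalworking → 17-2; electrically operated → 17-2-2; new → 17-2-2-2. Scheduled 19%. Belmark agreement on 17-2-2: RVC < 50%. → 19%.
Line C: agricultural → 17-1; hydraulic → 17-1-4; as parts → 17-1-4-2. Scheduled 38%. No special measure applies. → 38%.
Line D: construction → 17-3; hand-operated → 17-3-3; new → 17-3-3-2. Scheduled 33%. No special measure applies. → 33%.
Line E: construction → 17-3; pneumatic → 17-3-4; as parts → 17-3-4-1. Scheduled 29%. Belmark agreement on 17-2-2: 17-3-4-1 not covered. → 29%.
Sum: 11% + 19% + 38% + 33% + 29% = 130%.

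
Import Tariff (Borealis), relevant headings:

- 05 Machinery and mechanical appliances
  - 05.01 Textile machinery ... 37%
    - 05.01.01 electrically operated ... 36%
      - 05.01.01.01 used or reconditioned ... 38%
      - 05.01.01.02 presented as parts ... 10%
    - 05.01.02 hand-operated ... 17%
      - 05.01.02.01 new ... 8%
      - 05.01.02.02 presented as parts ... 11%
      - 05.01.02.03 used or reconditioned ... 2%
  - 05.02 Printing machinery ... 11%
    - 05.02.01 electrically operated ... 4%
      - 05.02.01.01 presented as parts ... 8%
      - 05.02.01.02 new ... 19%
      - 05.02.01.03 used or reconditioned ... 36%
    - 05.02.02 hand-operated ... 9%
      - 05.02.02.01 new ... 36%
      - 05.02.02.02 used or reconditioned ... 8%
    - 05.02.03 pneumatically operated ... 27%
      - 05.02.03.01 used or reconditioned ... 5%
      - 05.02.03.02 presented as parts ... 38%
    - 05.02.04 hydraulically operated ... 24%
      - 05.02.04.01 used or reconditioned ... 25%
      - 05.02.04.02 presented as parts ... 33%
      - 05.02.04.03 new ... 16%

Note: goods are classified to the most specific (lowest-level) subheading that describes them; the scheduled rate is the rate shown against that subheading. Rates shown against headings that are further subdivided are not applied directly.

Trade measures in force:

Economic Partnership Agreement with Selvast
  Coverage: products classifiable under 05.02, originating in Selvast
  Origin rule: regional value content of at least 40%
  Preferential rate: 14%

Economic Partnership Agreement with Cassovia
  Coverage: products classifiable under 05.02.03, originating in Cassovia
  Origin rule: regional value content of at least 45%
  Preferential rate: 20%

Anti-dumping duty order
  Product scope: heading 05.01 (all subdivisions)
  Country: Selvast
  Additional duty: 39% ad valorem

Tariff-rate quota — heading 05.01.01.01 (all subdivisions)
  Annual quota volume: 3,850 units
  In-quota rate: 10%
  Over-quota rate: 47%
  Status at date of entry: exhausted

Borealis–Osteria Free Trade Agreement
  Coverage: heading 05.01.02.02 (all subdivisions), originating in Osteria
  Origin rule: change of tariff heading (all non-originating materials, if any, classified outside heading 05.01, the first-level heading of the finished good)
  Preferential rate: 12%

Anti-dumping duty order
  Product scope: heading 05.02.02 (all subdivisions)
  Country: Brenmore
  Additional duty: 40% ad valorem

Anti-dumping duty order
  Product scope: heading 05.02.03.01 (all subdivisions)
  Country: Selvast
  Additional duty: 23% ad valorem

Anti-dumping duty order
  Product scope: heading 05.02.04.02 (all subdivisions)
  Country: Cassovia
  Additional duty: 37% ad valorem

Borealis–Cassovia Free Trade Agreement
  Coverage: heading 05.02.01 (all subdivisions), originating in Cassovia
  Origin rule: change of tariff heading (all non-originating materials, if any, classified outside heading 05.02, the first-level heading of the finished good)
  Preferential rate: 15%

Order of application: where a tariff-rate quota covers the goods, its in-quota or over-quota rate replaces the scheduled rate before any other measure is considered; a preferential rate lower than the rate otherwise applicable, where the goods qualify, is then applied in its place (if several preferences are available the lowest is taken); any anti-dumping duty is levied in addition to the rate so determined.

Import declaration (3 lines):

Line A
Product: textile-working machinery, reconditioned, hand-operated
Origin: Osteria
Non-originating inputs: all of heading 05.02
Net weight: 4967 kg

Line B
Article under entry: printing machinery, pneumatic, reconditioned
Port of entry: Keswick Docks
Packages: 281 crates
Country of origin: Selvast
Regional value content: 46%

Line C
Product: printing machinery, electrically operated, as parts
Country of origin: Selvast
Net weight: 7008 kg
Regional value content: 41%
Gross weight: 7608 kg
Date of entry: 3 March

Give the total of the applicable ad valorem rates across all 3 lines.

38%

Line A: textile-working → 05.01; hand-operated → 05.01.02; reconditioned → 05.01.02.03. Scheduled 2%. Osteria agreement on 05.01.02.02: 05.01.02.03 not covered. → 2%.
Line B: printing → 05.02; pneumatic → 05.02.03; reconditioned → 05.02.03.01. Scheduled 5%. Selvast agreement on 05.02: RVC ≥ 40% → 14% available; preference 14% not lower than 5% → no reduction; anti-dumping (Selvast, 05.02.03.01): +23%; total 5% + 23% = 28%. → 28%.
Line C: printing → 05.02; electrically operated → 05.02.01; as parts → 05.02.01.01. Scheduled 8%. Selvast agreement on 05.02: RVC ≥ 40% → 14% available; preference 14% not lower than 8% → no reduction. → 8%.
Sum: 2% + 28% + 8% = 38%.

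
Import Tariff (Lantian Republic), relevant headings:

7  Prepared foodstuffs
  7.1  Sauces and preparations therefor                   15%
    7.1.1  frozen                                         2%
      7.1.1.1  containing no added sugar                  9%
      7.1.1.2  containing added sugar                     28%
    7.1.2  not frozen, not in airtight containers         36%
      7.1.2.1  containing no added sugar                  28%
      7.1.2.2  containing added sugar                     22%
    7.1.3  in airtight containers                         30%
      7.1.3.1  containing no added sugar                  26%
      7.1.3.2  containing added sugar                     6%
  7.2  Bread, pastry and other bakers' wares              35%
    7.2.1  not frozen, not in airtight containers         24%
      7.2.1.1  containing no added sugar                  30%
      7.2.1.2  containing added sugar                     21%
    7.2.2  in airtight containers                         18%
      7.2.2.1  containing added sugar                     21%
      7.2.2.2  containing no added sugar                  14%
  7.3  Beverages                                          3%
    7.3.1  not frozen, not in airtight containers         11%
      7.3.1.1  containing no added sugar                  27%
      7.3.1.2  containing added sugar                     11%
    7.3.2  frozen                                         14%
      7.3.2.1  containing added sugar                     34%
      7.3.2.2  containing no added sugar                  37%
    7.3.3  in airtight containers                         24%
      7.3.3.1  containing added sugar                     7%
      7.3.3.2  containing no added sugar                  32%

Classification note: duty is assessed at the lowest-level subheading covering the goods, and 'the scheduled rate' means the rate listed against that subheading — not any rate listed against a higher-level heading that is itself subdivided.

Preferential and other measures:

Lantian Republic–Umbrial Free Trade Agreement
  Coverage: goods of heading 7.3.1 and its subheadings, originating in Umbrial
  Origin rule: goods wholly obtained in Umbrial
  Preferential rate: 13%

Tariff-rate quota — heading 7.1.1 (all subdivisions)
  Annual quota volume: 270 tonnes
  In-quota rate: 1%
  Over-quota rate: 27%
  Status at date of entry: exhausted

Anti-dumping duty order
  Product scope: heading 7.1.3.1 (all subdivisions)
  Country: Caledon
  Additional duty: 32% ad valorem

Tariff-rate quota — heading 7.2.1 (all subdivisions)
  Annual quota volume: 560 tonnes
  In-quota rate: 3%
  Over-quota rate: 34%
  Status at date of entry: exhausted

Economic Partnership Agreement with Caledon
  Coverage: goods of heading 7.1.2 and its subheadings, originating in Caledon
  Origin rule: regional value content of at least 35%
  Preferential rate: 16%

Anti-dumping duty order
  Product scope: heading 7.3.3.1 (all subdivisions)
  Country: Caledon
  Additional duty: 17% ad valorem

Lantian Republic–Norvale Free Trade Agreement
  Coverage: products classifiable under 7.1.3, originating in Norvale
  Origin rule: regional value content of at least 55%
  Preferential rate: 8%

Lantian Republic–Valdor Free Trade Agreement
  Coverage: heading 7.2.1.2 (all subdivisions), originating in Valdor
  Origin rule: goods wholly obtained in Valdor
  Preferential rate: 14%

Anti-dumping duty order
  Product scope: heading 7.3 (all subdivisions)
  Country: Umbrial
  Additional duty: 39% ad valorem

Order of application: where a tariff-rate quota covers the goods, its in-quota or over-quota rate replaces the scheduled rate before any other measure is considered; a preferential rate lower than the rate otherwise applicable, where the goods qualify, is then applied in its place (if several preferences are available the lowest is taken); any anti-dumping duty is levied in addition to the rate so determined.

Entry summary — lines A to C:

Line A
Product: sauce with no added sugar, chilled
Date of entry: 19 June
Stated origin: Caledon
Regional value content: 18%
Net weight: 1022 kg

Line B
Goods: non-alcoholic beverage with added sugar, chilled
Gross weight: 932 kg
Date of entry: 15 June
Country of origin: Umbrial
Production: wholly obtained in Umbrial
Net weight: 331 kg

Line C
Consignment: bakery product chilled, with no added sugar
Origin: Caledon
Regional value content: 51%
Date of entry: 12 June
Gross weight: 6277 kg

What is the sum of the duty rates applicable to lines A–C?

Line A: sauce → 7.1; chilled → 7.1.2; with no added sugar → 7.1.2.1. Scheduled 28%. Caledon agreement on 7.1.2: RVC < 35%. → 28%.
Line B: non-alcoholic beverage → 7.3; chilled → 7.3.1; with added sugar → 7.3.1.2. Scheduled 11%. Umbrial agreement on 7.3.1: wholly obtained → 13% available; preference 13% not lower than 11% → no reduction; anti-dumping (Umbrial, 7.3): +39%; total 11% + 39% = 50%. → 50%.
Line C: bakery product → 7.2; chilled → 7.2.1; with no added sugar → 7.2.1.1. Scheduled 30%. quota on 7.2.1 exhausted → over-quota 34%; Caledon agreement on 7.1.2: 7.2.1.1 not covered. → 34%.
Sum: 28% + 50% + 34% = 112%.

112%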